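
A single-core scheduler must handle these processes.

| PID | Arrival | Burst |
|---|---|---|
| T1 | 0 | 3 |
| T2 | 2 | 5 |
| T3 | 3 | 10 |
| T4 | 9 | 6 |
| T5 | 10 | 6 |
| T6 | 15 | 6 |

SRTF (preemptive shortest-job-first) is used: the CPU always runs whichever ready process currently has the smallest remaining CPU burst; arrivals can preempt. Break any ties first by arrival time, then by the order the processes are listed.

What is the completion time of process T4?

15

Schedule: | T1 0-3 | T2 3-8 | T3 8-9 | T4 9-15 | T5 15-21 | T6 21-27 | T3 27-36 |
Completion: T1=3  T2=8  T3=36  T4=15  T5=21  T6=27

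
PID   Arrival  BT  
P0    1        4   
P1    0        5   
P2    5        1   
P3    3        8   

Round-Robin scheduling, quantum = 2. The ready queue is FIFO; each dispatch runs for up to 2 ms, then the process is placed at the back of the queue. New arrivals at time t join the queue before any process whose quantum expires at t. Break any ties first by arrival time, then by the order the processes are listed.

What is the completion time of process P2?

11

Schedule: | P1 0-2 | P0 2-4 | P1 4-6 | P3 6-8 | P0 8-10 | P2 10-11 | P1 11-12 | P3 12-18 |
Completion: P0=10  P1=12  P2=11  P3=18
Turnaround (C−A): P0=9  P1=12  P2=6  P3=15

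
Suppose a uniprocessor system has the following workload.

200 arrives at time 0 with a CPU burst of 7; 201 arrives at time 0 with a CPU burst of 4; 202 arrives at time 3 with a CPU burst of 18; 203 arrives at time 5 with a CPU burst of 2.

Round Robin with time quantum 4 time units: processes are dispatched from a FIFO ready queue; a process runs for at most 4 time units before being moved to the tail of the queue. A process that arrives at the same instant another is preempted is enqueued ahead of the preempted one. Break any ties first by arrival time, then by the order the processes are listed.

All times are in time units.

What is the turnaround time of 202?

Gantt: | 200 0-4 | 201 4-8 | 202 8-12 | 200 12-15 | 203 15-17 | 202 17-31 |
Completion: 200=15  201=8  202=31  203=17
Turnaround(202) = completion − arrival = 31 − 3 = 28

28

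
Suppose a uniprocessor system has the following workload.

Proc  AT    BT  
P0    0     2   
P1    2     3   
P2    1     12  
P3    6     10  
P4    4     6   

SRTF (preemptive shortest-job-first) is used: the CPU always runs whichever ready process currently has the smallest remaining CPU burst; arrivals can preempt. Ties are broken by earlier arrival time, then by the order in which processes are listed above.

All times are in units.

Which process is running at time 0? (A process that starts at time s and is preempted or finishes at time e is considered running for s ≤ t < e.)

Gantt: | P0 0-2 | P1 2-5 | P4 5-11 | P3 11-21 | P2 21-33 |
Completion: P0=2  P1=5  P2=33  P3=21  P4=11

P0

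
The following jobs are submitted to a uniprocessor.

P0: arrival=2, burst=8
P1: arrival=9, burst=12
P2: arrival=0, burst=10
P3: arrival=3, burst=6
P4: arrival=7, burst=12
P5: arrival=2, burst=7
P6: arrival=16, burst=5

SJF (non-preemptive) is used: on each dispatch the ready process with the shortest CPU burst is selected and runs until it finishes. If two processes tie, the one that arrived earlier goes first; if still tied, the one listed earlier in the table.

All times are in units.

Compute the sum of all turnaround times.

Gantt: | P2 0-10 | P3 10-16 | P6 16-21 | P5 21-28 | P0 28-36 | P4 36-48 | P1 48-60 |
Completion: P0=36  P1=60  P2=10  P3=16  P4=48  P5=28  P6=21
Turnaround (C−A): P0=34  P1=51  P2=10  P3=13  P4=41  P5=26  P6=5
Turnaround = completion − arrival: P0=34, P1=51, P2=10, P3=13, P4=41, P5=26, P6=5
Total turnaround = 34 + 51 + 10 + 13 + 41 + 26 + 5 = 180

180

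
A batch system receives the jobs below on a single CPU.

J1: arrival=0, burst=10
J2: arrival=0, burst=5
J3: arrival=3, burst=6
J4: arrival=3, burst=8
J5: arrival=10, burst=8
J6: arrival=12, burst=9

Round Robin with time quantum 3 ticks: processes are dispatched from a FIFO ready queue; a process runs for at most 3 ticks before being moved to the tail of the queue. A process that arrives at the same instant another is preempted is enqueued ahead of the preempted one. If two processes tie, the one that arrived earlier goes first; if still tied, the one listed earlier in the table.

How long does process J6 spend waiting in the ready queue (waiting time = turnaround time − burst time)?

25

Timeline: | J1 0-3 | J2 3-6 | J3 6-9 | J4 9-12 | J1 12-15 | J2 15-17 | J3 17-20 | J5 20-23 | J6 23-26 | J4 26-29 | J1 29-32 | J5 32-35 | J6 35-38 | J4 38-40 | J1 40-41 | J5 41-43 | J6 43-46 |
Completion: J1=41  J2=17  J3=20  J4=40  J5=43  J6=46
Waiting(J6) = turnaround − burst = 34 − 9 = 25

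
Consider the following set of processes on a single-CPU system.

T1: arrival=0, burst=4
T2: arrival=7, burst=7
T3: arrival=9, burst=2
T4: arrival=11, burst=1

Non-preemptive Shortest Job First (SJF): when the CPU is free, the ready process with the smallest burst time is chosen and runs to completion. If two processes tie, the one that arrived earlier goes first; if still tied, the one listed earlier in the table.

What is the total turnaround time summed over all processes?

Schedule: | T1 0-4 | idle 4-7 | T2 7-14 | T4 14-15 | T3 15-17 |
Completion: T1=4  T2=14  T3=17  T4=15
Turnaround (C−A): T1=4  T2=7  T3=8  T4=4
Turnaround = completion − arrival: T1=4, T2=7, T3=8, T4=4
Total turnaround = 4 + 7 + 8 + 4 = 23

23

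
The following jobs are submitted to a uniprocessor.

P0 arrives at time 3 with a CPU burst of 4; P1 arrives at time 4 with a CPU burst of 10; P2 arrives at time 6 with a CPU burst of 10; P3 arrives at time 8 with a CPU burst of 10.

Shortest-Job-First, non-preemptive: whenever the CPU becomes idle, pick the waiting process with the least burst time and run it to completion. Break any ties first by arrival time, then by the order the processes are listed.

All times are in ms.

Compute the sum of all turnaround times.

Schedule: | idle 0-3 | P0 3-7 | P1 7-17 | P2 17-27 | P3 27-37 |
Completion: P0=7  P1=17  P2=27  P3=37
Turnaround = completion − arrival: P0=4, P1=13, P2=21, P3=29
Total turnaround = 4 + 13 + 21 + 29 = 67

67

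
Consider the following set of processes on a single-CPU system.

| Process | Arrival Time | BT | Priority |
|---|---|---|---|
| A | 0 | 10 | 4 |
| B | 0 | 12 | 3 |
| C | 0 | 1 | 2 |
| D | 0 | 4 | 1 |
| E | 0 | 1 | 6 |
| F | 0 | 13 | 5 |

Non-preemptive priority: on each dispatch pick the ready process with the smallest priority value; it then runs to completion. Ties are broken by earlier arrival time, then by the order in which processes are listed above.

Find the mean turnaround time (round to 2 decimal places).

Schedule: | D 0-4 | C 4-5 | B 5-17 | A 17-27 | F 27-40 | E 40-41 |
Completion: A=27  B=17  C=5  D=4  E=41  F=40
Turnaround times: A=27, B=17, C=5, D=4, E=41, F=40
Average turnaround = (27+17+5+4+41+40) / 6 = 134/6 = 22.33

22.33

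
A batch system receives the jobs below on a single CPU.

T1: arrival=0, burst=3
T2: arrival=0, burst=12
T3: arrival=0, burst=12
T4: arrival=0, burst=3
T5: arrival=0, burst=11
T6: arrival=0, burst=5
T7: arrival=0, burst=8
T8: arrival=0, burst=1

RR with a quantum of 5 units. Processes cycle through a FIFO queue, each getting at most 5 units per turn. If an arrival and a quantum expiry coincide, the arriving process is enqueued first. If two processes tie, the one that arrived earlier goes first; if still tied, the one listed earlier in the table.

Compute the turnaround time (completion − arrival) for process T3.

54

Gantt: | T1 0-3 | T2 3-8 | T3 8-13 | T4 13-16 | T5 16-21 | T6 21-26 | T7 26-31 | T8 31-32 | T2 32-37 | T3 37-42 | T5 42-47 | T7 47-50 | T2 50-52 | T3 52-54 | T5 54-55 |
Completion: T1=3  T2=52  T3=54  T4=16  T5=55  T6=26  T7=50  T8=32
Turnaround(T3) = completion − arrival = 54 − 0 = 54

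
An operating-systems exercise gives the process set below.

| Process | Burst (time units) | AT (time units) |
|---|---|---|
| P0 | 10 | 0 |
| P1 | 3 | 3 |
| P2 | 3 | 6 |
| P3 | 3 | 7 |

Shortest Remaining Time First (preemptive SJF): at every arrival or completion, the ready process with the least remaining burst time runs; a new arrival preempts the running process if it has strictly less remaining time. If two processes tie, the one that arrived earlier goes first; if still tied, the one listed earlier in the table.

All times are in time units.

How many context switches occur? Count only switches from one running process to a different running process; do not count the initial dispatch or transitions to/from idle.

4

Schedule: | P0 0-3 | P1 3-6 | P2 6-9 | P3 9-12 | P0 12-19 |
Completion: P0=19  P1=6  P2=9  P3=12
Turnaround (C−A): P0=19  P1=3  P2=3  P3=5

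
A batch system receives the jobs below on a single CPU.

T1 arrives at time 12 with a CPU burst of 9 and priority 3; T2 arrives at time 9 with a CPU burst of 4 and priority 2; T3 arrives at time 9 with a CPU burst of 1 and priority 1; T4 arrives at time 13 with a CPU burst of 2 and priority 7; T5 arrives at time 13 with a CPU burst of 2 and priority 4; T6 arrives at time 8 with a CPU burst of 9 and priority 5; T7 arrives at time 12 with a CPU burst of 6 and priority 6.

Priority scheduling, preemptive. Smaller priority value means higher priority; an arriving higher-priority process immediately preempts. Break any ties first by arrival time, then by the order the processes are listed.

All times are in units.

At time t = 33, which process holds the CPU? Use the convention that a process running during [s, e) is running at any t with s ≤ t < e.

Schedule: | idle 0-8 | T6 8-9 | T3 9-10 | T2 10-14 | T1 14-23 | T5 23-25 | T6 25-33 | T7 33-39 | T4 39-41 |
Completion: T1=23  T2=14  T3=10  T4=41  T5=25  T6=33  T7=39

T7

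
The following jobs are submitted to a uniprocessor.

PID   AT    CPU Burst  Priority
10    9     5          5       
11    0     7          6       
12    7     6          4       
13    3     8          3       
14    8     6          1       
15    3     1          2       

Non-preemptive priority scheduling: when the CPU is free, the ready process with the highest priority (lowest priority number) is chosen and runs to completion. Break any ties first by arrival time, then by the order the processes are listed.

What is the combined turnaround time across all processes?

82

Gantt: | 11 0-7 | 15 7-8 | 14 8-14 | 13 14-22 | 12 22-28 | 10 28-33 |
Completion: 10=33  11=7  12=28  13=22  14=14  15=8
Turnaround (C−A): 10=24  11=7  12=21  13=19  14=6  15=5
Turnaround = completion − arrival: 10=24, 11=7, 12=21, 13=19, 14=6, 15=5
Total turnaround = 24 + 7 + 21 + 19 + 6 + 5 = 82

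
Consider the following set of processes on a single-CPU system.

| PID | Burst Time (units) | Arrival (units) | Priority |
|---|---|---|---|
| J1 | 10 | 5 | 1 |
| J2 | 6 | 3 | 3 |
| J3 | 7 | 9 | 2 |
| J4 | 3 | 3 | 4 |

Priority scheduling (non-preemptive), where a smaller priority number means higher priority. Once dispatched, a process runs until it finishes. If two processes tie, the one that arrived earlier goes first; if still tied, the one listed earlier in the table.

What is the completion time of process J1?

Schedule: | idle 0-3 | J2 3-9 | J1 9-19 | J3 19-26 | J4 26-29 |
Completion: J1=19  J2=9  J3=26  J4=29
Turnaround (C−A): J1=14  J2=6  J3=17  J4=26

19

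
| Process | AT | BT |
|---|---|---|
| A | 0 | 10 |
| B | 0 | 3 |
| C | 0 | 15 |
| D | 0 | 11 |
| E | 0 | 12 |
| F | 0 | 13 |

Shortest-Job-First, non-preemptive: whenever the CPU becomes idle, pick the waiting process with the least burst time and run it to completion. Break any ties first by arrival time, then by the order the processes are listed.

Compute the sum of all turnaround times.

189

Schedule: | B 0-3 | A 3-13 | D 13-24 | E 24-36 | F 36-49 | C 49-64 |
Completion: A=13  B=3  C=64  D=24  E=36  F=49
Turnaround = completion − arrival: A=13, B=3, C=64, D=24, E=36, F=49
Total turnaround = 13 + 3 + 64 + 24 + 36 + 49 = 189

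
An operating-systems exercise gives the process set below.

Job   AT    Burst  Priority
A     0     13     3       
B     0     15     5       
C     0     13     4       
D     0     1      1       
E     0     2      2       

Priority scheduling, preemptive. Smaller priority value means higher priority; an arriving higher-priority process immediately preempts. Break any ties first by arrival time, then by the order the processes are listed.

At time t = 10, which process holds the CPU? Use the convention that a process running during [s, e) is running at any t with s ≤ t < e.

A

Gantt: | D 0-1 | E 1-3 | A 3-16 | C 16-29 | B 29-44 |
Completion: A=16  B=44  C=29  D=1  E=3
Turnaround (C−A): A=16  B=44  C=29  D=1  E=3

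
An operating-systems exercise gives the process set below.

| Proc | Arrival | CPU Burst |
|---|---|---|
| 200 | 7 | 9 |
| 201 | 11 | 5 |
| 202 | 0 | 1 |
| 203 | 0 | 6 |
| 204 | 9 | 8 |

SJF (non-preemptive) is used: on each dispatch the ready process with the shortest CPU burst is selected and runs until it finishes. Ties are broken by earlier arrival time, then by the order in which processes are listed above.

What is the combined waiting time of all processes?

18

Schedule: | 202 0-1 | 203 1-7 | 200 7-16 | 201 16-21 | 204 21-29 |
Completion: 200=16  201=21  202=1  203=7  204=29
Turnaround (C−A): 200=9  201=10  202=1  203=7  204=20
Waiting = turnaround − burst: 200=0, 201=5, 202=0, 203=1, 204=12
Total waiting = 0 + 5 + 0 + 1 + 12 = 18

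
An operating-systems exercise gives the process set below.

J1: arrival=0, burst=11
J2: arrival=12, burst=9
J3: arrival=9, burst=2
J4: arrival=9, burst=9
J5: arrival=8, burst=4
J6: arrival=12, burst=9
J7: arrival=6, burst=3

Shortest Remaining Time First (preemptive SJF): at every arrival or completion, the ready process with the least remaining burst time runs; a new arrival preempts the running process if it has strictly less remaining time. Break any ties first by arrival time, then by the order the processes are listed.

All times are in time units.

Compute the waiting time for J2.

17

Gantt: | J1 0-6 | J7 6-9 | J3 9-11 | J5 11-15 | J1 15-20 | J4 20-29 | J2 29-38 | J6 38-47 |
Completion: J1=20  J2=38  J3=11  J4=29  J5=15  J6=47  J7=9
Turnaround (C−A): J1=20  J2=26  J3=2  J4=20  J5=7  J6=35  J7=3
Waiting(J2) = turnaround − burst = 26 − 9 = 17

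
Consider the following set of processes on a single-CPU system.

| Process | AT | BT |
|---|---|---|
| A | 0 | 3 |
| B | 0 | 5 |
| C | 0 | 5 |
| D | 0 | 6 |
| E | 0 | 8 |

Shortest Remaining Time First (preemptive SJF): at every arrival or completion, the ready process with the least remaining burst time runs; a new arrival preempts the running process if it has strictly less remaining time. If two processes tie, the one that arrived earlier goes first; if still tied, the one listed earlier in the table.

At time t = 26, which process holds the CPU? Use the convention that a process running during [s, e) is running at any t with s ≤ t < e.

Gantt: | A 0-3 | B 3-8 | C 8-13 | D 13-19 | E 19-27 |
Completion: A=3  B=8  C=13  D=19  E=27
Turnaround (C−A): A=3  B=8  C=13  D=19  E=27

E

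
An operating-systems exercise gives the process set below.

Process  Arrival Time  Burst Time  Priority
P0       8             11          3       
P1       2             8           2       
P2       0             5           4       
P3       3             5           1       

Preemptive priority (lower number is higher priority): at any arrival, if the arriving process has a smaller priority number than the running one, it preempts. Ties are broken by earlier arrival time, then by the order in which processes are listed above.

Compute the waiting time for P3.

Schedule: | P2 0-2 | P1 2-3 | P3 3-8 | P1 8-15 | P0 15-26 | P2 26-29 |
Completion: P0=26  P1=15  P2=29  P3=8
Turnaround (C−A): P0=18  P1=13  P2=29  P3=5
Waiting(P3) = turnaround − burst = 5 − 5 = 0

0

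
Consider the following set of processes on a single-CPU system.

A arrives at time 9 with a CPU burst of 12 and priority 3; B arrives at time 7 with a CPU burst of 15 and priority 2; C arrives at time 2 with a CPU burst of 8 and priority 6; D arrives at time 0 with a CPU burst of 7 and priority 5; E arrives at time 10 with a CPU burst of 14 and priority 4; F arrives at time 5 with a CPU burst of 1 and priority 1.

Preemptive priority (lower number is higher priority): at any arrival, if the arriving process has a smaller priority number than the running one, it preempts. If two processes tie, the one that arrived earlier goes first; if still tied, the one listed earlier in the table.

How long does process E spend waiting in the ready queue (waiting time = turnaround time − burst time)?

Timeline: | D 0-5 | F 5-6 | D 6-7 | B 7-22 | A 22-34 | E 34-48 | D 48-49 | C 49-57 |
Completion: A=34  B=22  C=57  D=49  E=48  F=6
Turnaround (C−A): A=25  B=15  C=55  D=49  E=38  F=1
Waiting(E) = turnaround − burst = 38 − 14 = 24

24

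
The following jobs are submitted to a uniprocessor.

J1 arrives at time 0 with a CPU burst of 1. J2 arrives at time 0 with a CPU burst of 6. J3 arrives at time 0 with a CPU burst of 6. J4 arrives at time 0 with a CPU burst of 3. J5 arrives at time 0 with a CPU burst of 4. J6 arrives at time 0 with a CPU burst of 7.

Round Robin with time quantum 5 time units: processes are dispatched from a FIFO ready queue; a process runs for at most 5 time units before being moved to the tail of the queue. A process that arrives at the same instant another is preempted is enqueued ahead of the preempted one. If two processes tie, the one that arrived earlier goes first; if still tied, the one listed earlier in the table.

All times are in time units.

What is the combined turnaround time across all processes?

Gantt: | J1 0-1 | J2 1-6 | J3 6-11 | J4 11-14 | J5 14-18 | J6 18-23 | J2 23-24 | J3 24-25 | J6 25-27 |
Completion: J1=1  J2=24  J3=25  J4=14  J5=18  J6=27
Turnaround (C−A): J1=1  J2=24  J3=25  J4=14  J5=18  J6=27
Turnaround = completion − arrival: J1=1, J2=24, J3=25, J4=14, J5=18, J6=27
Total turnaround = 1 + 24 + 25 + 14 + 18 + 27 = 109

109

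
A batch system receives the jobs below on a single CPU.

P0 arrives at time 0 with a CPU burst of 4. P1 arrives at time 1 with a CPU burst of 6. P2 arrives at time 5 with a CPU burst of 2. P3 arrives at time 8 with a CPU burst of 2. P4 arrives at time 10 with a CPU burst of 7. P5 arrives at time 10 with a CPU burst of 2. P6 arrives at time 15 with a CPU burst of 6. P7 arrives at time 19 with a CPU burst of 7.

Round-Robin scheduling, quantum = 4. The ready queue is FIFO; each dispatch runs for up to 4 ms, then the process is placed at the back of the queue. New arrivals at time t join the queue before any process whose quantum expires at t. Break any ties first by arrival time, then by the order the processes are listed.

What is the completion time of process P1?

14

Schedule: | P0 0-4 | P1 4-8 | P2 8-10 | P3 10-12 | P1 12-14 | P4 14-18 | P5 18-20 | P6 20-24 | P4 24-27 | P7 27-31 | P6 31-33 | P7 33-36 |
Completion: P0=4  P1=14  P2=10  P3=12  P4=27  P5=20  P6=33  P7=36
Turnaround (C−A): P0=4  P1=13  P2=5  P3=4  P4=17  P5=10  P6=18  P7=17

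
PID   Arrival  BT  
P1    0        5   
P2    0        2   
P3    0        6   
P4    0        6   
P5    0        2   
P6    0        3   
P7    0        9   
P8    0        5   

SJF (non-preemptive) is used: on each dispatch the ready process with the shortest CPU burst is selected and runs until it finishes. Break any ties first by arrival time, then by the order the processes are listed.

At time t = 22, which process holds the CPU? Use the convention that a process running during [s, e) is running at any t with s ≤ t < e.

Timeline: | P2 0-2 | P5 2-4 | P6 4-7 | P1 7-12 | P8 12-17 | P3 17-23 | P4 23-29 | P7 29-38 |
Completion: P1=12  P2=2  P3=23  P4=29  P5=4  P6=7  P7=38  P8=17

P3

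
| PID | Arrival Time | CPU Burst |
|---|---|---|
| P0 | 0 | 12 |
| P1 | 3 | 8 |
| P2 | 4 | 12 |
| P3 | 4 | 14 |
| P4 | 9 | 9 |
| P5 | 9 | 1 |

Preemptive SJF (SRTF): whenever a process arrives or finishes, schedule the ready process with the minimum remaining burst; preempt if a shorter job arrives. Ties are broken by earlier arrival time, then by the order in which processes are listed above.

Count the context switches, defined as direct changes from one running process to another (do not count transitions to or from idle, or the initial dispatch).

Timeline: | P0 0-3 | P1 3-9 | P5 9-10 | P1 10-12 | P0 12-21 | P4 21-30 | P2 30-42 | P3 42-56 |
Completion: P0=21  P1=12  P2=42  P3=56  P4=30  P5=10

7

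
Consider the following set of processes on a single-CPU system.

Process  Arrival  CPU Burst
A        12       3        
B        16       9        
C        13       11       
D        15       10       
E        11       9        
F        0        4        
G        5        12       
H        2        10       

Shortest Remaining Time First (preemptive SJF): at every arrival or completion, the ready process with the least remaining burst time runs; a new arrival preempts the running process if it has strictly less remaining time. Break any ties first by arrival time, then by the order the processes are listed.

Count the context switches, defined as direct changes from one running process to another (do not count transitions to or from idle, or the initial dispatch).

7

Timeline: | F 0-4 | H 4-14 | A 14-17 | E 17-26 | B 26-35 | D 35-45 | C 45-56 | G 56-68 |
Completion: A=17  B=35  C=56  D=45  E=26  F=4  G=68  H=14
Turnaround (C−A): A=5  B=19  C=43  D=30  E=15  F=4  G=63  H=12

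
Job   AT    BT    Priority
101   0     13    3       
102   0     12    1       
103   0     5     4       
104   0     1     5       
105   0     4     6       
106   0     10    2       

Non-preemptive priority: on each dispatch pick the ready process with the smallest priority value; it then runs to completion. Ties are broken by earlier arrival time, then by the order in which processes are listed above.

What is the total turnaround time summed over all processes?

Timeline: | 102 0-12 | 106 12-22 | 101 22-35 | 103 35-40 | 104 40-41 | 105 41-45 |
Completion: 101=35  102=12  103=40  104=41  105=45  106=22
Turnaround (C−A): 101=35  102=12  103=40  104=41  105=45  106=22
Turnaround = completion − arrival: 101=35, 102=12, 103=40, 104=41, 105=45, 106=22
Total turnaround = 35 + 12 + 40 + 41 + 45 + 22 = 195

195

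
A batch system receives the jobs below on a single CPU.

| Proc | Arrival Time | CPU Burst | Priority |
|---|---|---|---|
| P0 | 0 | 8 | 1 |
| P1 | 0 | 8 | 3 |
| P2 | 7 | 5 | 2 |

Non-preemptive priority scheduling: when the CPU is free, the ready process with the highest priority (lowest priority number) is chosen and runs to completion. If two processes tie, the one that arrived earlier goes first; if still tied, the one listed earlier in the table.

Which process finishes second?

Timeline: | P0 0-8 | P2 8-13 | P1 13-21 |
Completion: P0=8  P1=21  P2=13
Finish order: P0 → P2 → P1

P2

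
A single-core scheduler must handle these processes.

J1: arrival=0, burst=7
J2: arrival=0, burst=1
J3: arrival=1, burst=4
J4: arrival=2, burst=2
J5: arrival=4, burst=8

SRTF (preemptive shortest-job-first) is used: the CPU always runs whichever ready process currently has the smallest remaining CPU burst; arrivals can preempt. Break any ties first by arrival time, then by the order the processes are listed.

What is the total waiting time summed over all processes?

Schedule: | J2 0-1 | J3 1-2 | J4 2-4 | J3 4-7 | J1 7-14 | J5 14-22 |
Completion: J1=14  J2=1  J3=7  J4=4  J5=22
Waiting = turnaround − burst: J1=7, J2=0, J3=2, J4=0, J5=10
Total waiting = 7 + 0 + 2 + 0 + 10 = 19

19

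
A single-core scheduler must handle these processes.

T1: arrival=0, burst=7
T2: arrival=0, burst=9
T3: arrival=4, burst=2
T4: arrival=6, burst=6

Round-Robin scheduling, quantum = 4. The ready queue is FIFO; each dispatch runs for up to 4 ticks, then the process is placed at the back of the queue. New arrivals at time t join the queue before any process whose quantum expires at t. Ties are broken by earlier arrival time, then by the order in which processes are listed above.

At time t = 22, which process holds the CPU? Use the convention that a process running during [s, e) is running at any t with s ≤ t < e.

T4

Schedule: | T1 0-4 | T2 4-8 | T3 8-10 | T1 10-13 | T4 13-17 | T2 17-21 | T4 21-23 | T2 23-24 |
Completion: T1=13  T2=24  T3=10  T4=23
Turnaround (C−A): T1=13  T2=24  T3=6  T4=17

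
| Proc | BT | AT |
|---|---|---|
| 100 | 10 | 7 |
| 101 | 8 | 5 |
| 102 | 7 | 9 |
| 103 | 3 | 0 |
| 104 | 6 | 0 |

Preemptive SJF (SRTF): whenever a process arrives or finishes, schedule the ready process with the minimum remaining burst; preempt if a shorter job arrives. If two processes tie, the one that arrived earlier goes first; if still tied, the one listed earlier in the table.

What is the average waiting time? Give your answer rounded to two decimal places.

Timeline: | 103 0-3 | 104 3-9 | 102 9-16 | 101 16-24 | 100 24-34 |
Completion: 100=34  101=24  102=16  103=3  104=9
Waiting times: 100=17, 101=11, 102=0, 103=0, 104=3
Average waiting = (17+11+0+0+3) / 5 = 31/5 = 6.20

6.20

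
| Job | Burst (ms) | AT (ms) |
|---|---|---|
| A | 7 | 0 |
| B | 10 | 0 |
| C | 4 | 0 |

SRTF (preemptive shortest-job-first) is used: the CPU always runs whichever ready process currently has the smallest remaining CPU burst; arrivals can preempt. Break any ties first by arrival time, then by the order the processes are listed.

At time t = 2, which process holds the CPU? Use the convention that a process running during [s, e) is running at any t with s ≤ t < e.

C

Timeline: | C 0-4 | A 4-11 | B 11-21 |
Completion: A=11  B=21  C=4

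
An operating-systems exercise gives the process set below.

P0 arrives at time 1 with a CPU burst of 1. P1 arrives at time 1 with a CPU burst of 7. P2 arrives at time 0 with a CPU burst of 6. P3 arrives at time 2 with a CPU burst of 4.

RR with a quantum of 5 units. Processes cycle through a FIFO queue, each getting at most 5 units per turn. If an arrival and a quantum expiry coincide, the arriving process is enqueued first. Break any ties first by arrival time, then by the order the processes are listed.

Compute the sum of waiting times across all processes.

33

Gantt: | P2 0-5 | P0 5-6 | P1 6-11 | P3 11-15 | P2 15-16 | P1 16-18 |
Completion: P0=6  P1=18  P2=16  P3=15
Turnaround (C−A): P0=5  P1=17  P2=16  P3=13
Waiting = turnaround − burst: P0=4, P1=10, P2=10, P3=9
Total waiting = 4 + 10 + 10 + 9 = 33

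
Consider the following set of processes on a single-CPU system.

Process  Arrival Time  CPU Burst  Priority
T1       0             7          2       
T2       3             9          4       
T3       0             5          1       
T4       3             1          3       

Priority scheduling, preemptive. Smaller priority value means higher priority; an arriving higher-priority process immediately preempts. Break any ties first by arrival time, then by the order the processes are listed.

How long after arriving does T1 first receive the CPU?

Schedule: | T3 0-5 | T1 5-12 | T4 12-13 | T2 13-22 |
Completion: T1=12  T2=22  T3=5  T4=13
Turnaround (C−A): T1=12  T2=19  T3=5  T4=10
Response(T1) = first start − arrival = 5 − 0 = 5

5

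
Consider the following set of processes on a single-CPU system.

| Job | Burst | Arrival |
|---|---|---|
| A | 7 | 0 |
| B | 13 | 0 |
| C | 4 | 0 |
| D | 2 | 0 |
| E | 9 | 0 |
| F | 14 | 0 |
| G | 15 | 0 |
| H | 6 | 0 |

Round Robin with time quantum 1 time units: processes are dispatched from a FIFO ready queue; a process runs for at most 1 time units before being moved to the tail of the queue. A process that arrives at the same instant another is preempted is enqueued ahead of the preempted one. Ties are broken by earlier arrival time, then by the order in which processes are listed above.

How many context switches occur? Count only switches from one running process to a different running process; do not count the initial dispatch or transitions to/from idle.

68

Schedule: | A 0-1 | B 1-2 | C 2-3 | D 3-4 | E 4-5 | F 5-6 | G 6-7 | H 7-8 | A 8-9 | B 9-10 | C 10-11 | D 11-12 | E 12-13 | F 13-14 | G 14-15 | H 15-16 | A 16-17 | B 17-18 | C 18-19 | E 19-20 | F 20-21 | G 21-22 | H 22-23 | A 23-24 | B 24-25 | C 25-26 | E 26-27 | F 27-28 | G 28-29 | H 29-30 | A 30-31 | B 31-32 | E 32-33 | F 33-34 | G 34-35 | H 35-36 | A 36-37 | B 37-38 | E 38-39 | F 39-40 | G 40-41 | H 41-42 | A 42-43 | B 43-44 | E 44-45 | F 45-46 | G 46-47 | B 47-48 | E 48-49 | F 49-50 | G 50-51 | B 51-52 | E 52-53 | F 53-54 | G 54-55 | B 55-56 | F 56-57 | G 57-58 | B 58-59 | F 59-60 | G 60-61 | B 61-62 | F 62-63 | G 63-64 | B 64-65 | F 65-66 | G 66-67 | F 67-68 | G 68-70 |
Completion: A=43  B=65  C=26  D=12  E=53  F=68  G=70  H=42
Turnaround (C−A): A=43  B=65  C=26  D=12  E=53  F=68  G=70  H=42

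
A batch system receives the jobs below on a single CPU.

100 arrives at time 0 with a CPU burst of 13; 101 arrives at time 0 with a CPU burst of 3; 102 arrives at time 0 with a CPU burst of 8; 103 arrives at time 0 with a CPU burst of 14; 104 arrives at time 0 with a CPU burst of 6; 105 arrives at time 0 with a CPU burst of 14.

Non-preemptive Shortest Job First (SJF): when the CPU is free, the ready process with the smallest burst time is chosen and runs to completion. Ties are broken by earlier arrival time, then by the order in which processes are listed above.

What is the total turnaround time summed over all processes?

Timeline: | 101 0-3 | 104 3-9 | 102 9-17 | 100 17-30 | 103 30-44 | 105 44-58 |
Completion: 100=30  101=3  102=17  103=44  104=9  105=58
Turnaround = completion − arrival: 100=30, 101=3, 102=17, 103=44, 104=9, 105=58
Total turnaround = 30 + 3 + 17 + 44 + 9 + 58 = 161

161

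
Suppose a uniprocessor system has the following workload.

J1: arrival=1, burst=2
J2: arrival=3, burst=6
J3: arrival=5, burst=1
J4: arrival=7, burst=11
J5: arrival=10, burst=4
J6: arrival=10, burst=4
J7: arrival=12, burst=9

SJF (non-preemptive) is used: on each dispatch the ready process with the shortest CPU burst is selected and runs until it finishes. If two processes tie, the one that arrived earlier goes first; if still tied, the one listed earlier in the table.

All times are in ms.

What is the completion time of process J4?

38

Timeline: | idle 0-1 | J1 1-3 | J2 3-9 | J3 9-10 | J5 10-14 | J6 14-18 | J7 18-27 | J4 27-38 |
Completion: J1=3  J2=9  J3=10  J4=38  J5=14  J6=18  J7=27
Turnaround (C−A): J1=2  J2=6  J3=5  J4=31  J5=4  J6=8  J7=15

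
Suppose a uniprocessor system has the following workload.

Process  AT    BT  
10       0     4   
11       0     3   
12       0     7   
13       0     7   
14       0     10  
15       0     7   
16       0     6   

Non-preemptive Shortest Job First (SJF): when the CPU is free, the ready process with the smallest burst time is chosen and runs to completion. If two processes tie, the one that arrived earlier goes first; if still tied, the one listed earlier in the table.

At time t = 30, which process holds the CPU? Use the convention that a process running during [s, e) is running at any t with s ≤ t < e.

15

Schedule: | 11 0-3 | 10 3-7 | 16 7-13 | 12 13-20 | 13 20-27 | 15 27-34 | 14 34-44 |
Completion: 10=7  11=3  12=20  13=27  14=44  15=34  16=13
Turnaround (C−A): 10=7  11=3  12=20  13=27  14=44  15=34  16=13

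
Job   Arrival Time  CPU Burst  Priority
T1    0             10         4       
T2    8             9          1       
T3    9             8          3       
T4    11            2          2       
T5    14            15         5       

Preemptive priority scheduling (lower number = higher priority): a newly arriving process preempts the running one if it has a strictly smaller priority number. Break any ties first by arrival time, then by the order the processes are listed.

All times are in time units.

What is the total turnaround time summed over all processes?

94

Gantt: | T1 0-8 | T2 8-17 | T4 17-19 | T3 19-27 | T1 27-29 | T5 29-44 |
Completion: T1=29  T2=17  T3=27  T4=19  T5=44
Turnaround (C−A): T1=29  T2=9  T3=18  T4=8  T5=30
Turnaround = completion − arrival: T1=29, T2=9, T3=18, T4=8, T5=30
Total turnaround = 29 + 9 + 18 + 8 + 30 = 94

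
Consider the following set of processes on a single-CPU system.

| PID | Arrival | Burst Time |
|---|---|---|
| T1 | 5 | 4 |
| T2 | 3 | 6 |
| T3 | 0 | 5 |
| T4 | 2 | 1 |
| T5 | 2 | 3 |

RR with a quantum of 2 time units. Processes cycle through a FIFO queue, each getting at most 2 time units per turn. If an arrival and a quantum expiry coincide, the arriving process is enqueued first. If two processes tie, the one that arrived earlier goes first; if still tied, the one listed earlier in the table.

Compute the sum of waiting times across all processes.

Schedule: | T3 0-2 | T4 2-3 | T5 3-5 | T3 5-7 | T2 7-9 | T1 9-11 | T5 11-12 | T3 12-13 | T2 13-15 | T1 15-17 | T2 17-19 |
Completion: T1=17  T2=19  T3=13  T4=3  T5=12
Turnaround (C−A): T1=12  T2=16  T3=13  T4=1  T5=10
Waiting = turnaround − burst: T1=8, T2=10, T3=8, T4=0, T5=7
Total waiting = 8 + 10 + 8 + 0 + 7 = 33

33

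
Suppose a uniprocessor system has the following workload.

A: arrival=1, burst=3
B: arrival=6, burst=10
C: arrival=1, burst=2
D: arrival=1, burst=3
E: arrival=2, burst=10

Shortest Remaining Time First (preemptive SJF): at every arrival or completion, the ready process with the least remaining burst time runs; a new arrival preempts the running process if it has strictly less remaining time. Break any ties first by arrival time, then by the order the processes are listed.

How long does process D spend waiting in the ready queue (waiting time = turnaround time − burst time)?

5

Schedule: | idle 0-1 | C 1-3 | A 3-6 | D 6-9 | E 9-19 | B 19-29 |
Completion: A=6  B=29  C=3  D=9  E=19
Waiting(D) = turnaround − burst = 8 − 3 = 5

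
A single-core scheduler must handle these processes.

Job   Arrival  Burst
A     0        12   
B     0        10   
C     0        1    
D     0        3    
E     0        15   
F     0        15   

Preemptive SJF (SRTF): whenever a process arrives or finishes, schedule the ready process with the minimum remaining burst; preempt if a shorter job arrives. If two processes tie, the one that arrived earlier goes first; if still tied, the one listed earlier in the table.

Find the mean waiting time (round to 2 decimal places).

14.33

Gantt: | C 0-1 | D 1-4 | B 4-14 | A 14-26 | E 26-41 | F 41-56 |
Completion: A=26  B=14  C=1  D=4  E=41  F=56
Turnaround (C−A): A=26  B=14  C=1  D=4  E=41  F=56
Waiting times: A=14, B=4, C=0, D=1, E=26, F=41
Average waiting = (14+4+0+1+26+41) / 6 = 86/6 = 14.33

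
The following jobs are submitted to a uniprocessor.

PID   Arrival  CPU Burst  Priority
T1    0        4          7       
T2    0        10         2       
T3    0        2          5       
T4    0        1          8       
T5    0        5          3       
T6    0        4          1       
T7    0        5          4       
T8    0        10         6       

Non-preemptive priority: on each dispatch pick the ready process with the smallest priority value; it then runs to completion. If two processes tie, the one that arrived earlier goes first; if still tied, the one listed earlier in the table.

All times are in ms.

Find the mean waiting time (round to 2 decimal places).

Gantt: | T6 0-4 | T2 4-14 | T5 14-19 | T7 19-24 | T3 24-26 | T8 26-36 | T1 36-40 | T4 40-41 |
Completion: T1=40  T2=14  T3=26  T4=41  T5=19  T6=4  T7=24  T8=36
Turnaround (C−A): T1=40  T2=14  T3=26  T4=41  T5=19  T6=4  T7=24  T8=36
Waiting times: T1=36, T2=4, T3=24, T4=40, T5=14, T6=0, T7=19, T8=26
Average waiting = (36+4+24+40+14+0+19+26) / 8 = 163/8 = 20.38

20.38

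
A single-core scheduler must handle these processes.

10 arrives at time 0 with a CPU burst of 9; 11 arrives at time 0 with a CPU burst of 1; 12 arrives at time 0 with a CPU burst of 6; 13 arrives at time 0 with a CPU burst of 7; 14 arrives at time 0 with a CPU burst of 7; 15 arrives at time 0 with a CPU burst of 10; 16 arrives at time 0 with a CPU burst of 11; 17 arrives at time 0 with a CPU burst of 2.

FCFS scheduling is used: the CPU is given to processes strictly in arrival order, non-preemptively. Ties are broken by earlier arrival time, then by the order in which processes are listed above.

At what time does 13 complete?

Timeline: | 10 0-9 | 11 9-10 | 12 10-16 | 13 16-23 | 14 23-30 | 15 30-40 | 16 40-51 | 17 51-53 |
Completion: 10=9  11=10  12=16  13=23  14=30  15=40  16=51  17=53
Turnaround (C−A): 10=9  11=10  12=16  13=23  14=30  15=40  16=51  17=53

23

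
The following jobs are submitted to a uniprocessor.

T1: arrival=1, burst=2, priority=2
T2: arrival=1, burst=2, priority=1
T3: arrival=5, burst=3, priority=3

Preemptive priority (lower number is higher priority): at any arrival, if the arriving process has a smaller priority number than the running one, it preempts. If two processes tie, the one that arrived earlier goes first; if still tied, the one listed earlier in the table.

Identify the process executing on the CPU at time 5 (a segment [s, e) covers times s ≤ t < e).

T3

Timeline: | idle 0-1 | T2 1-3 | T1 3-5 | T3 5-8 |
Completion: T1=5  T2=3  T3=8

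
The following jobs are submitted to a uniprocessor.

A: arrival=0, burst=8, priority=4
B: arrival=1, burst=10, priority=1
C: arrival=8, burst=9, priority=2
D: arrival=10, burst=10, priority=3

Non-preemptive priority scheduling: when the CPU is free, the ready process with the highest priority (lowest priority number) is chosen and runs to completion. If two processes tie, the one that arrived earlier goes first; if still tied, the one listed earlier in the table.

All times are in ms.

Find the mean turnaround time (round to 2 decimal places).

17.75

Timeline: | A 0-8 | B 8-18 | C 18-27 | D 27-37 |
Completion: A=8  B=18  C=27  D=37
Turnaround times: A=8, B=17, C=19, D=27
Average turnaround = (8+17+19+27) / 4 = 71/4 = 17.75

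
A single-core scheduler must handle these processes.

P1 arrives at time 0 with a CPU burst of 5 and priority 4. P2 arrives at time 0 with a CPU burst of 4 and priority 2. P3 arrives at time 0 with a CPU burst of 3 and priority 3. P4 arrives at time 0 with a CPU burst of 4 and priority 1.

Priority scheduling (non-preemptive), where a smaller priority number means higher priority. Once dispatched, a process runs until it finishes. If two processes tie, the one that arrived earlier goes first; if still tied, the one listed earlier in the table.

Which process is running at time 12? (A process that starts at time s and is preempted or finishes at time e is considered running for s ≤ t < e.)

Timeline: | P4 0-4 | P2 4-8 | P3 8-11 | P1 11-16 |
Completion: P1=16  P2=8  P3=11  P4=4

P1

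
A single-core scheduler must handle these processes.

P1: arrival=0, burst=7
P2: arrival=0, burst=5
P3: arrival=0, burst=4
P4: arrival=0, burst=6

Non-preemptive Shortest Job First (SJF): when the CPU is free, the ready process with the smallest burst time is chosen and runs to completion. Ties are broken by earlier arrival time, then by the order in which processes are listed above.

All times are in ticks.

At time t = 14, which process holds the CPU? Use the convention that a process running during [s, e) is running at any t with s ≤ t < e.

P4

Timeline: | P3 0-4 | P2 4-9 | P4 9-15 | P1 15-22 |
Completion: P1=22  P2=9  P3=4  P4=15
Turnaround (C−A): P1=22  P2=9  P3=4  P4=15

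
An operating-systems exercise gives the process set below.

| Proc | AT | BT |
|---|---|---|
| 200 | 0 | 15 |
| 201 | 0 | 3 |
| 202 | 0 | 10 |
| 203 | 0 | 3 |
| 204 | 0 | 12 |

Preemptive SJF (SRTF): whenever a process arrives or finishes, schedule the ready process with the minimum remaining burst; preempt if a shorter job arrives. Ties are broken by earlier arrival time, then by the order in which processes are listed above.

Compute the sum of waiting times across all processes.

Timeline: | 201 0-3 | 203 3-6 | 202 6-16 | 204 16-28 | 200 28-43 |
Completion: 200=43  201=3  202=16  203=6  204=28
Turnaround (C−A): 200=43  201=3  202=16  203=6  204=28
Waiting = turnaround − burst: 200=28, 201=0, 202=6, 203=3, 204=16
Total waiting = 28 + 0 + 6 + 3 + 16 = 53

53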